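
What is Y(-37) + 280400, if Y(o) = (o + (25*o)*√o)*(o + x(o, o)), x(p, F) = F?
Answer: 283138 + 68450*I*√37 ≈ 2.8314e+5 + 4.1637e+5*I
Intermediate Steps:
Y(o) = 2*o*(o + 25*o^(3/2)) (Y(o) = (o + (25*o)*√o)*(o + o) = (o + 25*o^(3/2))*(2*o) = 2*o*(o + 25*o^(3/2)))
Y(-37) + 280400 = (2*(-37)² + 50*(-37)^(5/2)) + 280400 = (2*1369 + 50*(1369*I*√37)) + 280400 = (2738 + 68450*I*√37) + 280400 = 283138 + 68450*I*√37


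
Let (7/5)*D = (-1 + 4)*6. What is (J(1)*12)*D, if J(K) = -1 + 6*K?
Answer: 5400/7 ≈ 771.43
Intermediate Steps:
D = 90/7 (D = 5*((-1 + 4)*6)/7 = 5*(3*6)/7 = (5/7)*18 = 90/7 ≈ 12.857)
(J(1)*12)*D = ((-1 + 6*1)*12)*(90/7) = ((-1 + 6)*12)*(90/7) = (5*12)*(90/7) = 60*(90/7) = 5400/7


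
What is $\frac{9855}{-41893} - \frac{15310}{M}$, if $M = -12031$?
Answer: $\frac{522816325}{504014683} \approx 1.0373$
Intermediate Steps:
$\frac{9855}{-41893} - \frac{15310}{M} = \frac{9855}{-41893} - \frac{15310}{-12031} = 9855 \left(- \frac{1}{41893}\right) - - \frac{15310}{12031} = - \frac{9855}{41893} + \frac{15310}{12031} = \frac{522816325}{504014683}$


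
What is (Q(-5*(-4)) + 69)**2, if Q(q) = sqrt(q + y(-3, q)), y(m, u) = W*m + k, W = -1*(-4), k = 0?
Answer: 4769 + 276*sqrt(2) ≈ 5159.3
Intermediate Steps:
W = 4
y(m, u) = 4*m (y(m, u) = 4*m + 0 = 4*m)
Q(q) = sqrt(-12 + q) (Q(q) = sqrt(q + 4*(-3)) = sqrt(q - 12) = sqrt(-12 + q))
(Q(-5*(-4)) + 69)**2 = (sqrt(-12 - 5*(-4)) + 69)**2 = (sqrt(-12 + 20) + 69)**2 = (sqrt(8) + 69)**2 = (2*sqrt(2) + 69)**2 = (69 + 2*sqrt(2))**2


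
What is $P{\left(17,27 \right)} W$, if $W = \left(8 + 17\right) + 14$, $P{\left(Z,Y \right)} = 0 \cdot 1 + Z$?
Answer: $663$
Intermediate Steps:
$P{\left(Z,Y \right)} = Z$ ($P{\left(Z,Y \right)} = 0 + Z = Z$)
$W = 39$ ($W = 25 + 14 = 39$)
$P{\left(17,27 \right)} W = 17 \cdot 39 = 663$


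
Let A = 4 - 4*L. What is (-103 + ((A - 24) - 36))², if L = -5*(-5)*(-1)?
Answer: 3481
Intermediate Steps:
L = -25 (L = 25*(-1) = -25)
A = 104 (A = 4 - 4*(-25) = 4 + 100 = 104)
(-103 + ((A - 24) - 36))² = (-103 + ((104 - 24) - 36))² = (-103 + (80 - 36))² = (-103 + 44)² = (-59)² = 3481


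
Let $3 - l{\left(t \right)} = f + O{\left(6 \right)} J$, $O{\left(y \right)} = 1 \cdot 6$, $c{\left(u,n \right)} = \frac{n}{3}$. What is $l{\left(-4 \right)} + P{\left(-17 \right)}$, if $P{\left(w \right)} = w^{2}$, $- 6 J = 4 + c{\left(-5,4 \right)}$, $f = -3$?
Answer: $\frac{901}{3} \approx 300.33$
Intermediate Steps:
$c{\left(u,n \right)} = \frac{n}{3}$ ($c{\left(u,n \right)} = n \frac{1}{3} = \frac{n}{3}$)
$J = - \frac{8}{9}$ ($J = - \frac{4 + \frac{1}{3} \cdot 4}{6} = - \frac{4 + \frac{4}{3}}{6} = \left(- \frac{1}{6}\right) \frac{16}{3} = - \frac{8}{9} \approx -0.88889$)
$O{\left(y \right)} = 6$
$l{\left(t \right)} = \frac{34}{3}$ ($l{\left(t \right)} = 3 - \left(-3 + 6 \left(- \frac{8}{9}\right)\right) = 3 - \left(-3 - \frac{16}{3}\right) = 3 - - \frac{25}{3} = 3 + \frac{25}{3} = \frac{34}{3}$)
$l{\left(-4 \right)} + P{\left(-17 \right)} = \frac{34}{3} + \left(-17\right)^{2} = \frac{34}{3} + 289 = \frac{901}{3}$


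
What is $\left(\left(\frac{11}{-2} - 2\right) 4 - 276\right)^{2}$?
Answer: $93636$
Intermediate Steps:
$\left(\left(\frac{11}{-2} - 2\right) 4 - 276\right)^{2} = \left(\left(11 \left(- \frac{1}{2}\right) - 2\right) 4 - 276\right)^{2} = \left(\left(- \frac{11}{2} - 2\right) 4 - 276\right)^{2} = \left(\left(- \frac{15}{2}\right) 4 - 276\right)^{2} = \left(-30 - 276\right)^{2} = \left(-306\right)^{2} = 93636$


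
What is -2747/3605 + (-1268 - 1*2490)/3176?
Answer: -11136031/5724740 ≈ -1.9452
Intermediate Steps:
-2747/3605 + (-1268 - 1*2490)/3176 = -2747*1/3605 + (-1268 - 2490)*(1/3176) = -2747/3605 - 3758*1/3176 = -2747/3605 - 1879/1588 = -11136031/5724740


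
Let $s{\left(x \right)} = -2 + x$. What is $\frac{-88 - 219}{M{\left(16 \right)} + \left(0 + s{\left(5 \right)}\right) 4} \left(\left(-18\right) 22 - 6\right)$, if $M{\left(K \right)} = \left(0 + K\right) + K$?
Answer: $\frac{61707}{22} \approx 2804.9$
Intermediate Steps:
$M{\left(K \right)} = 2 K$ ($M{\left(K \right)} = K + K = 2 K$)
$\frac{-88 - 219}{M{\left(16 \right)} + \left(0 + s{\left(5 \right)}\right) 4} \left(\left(-18\right) 22 - 6\right) = \frac{-88 - 219}{2 \cdot 16 + \left(0 + \left(-2 + 5\right)\right) 4} \left(\left(-18\right) 22 - 6\right) = - \frac{307}{32 + \left(0 + 3\right) 4} \left(-396 - 6\right) = - \frac{307}{32 + 3 \cdot 4} \left(-402\right) = - \frac{307}{32 + 12} \left(-402\right) = - \frac{307}{44} \left(-402\right) = \left(-307\right) \frac{1}{44} \left(-402\right) = \left(- \frac{307}{44}\right) \left(-402\right) = \frac{61707}{22}$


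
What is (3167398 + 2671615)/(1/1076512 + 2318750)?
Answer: 6285767562656/2496162200001 ≈ 2.5182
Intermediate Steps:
(3167398 + 2671615)/(1/1076512 + 2318750) = 5839013/(1/1076512 + 2318750) = 5839013/(2496162200001/1076512) = 5839013*(1076512/2496162200001) = 6285767562656/2496162200001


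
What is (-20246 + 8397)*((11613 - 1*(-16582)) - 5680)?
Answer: -266780235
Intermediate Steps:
(-20246 + 8397)*((11613 - 1*(-16582)) - 5680) = -11849*((11613 + 16582) - 5680) = -11849*(28195 - 5680) = -11849*22515 = -266780235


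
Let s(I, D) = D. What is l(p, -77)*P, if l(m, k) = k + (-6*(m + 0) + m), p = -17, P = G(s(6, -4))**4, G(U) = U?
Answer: 2048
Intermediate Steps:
P = 256 (P = (-4)**4 = 256)
l(m, k) = k - 5*m (l(m, k) = k + (-6*m + m) = k - 5*m)
l(p, -77)*P = (-77 - 5*(-17))*256 = (-77 + 85)*256 = 8*256 = 2048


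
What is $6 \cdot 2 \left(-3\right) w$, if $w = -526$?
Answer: $18936$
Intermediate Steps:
$6 \cdot 2 \left(-3\right) w = 6 \cdot 2 \left(-3\right) \left(-526\right) = 12 \left(-3\right) \left(-526\right) = \left(-36\right) \left(-526\right) = 18936$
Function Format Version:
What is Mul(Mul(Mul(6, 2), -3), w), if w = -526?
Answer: 18936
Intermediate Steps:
Mul(Mul(Mul(6, 2), -3), w) = Mul(Mul(Mul(6, 2), -3), -526) = Mul(Mul(12, -3), -526) = Mul(-36, -526) = 18936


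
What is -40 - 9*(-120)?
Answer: 1040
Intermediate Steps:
-40 - 9*(-120) = -40 + 1080 = 1040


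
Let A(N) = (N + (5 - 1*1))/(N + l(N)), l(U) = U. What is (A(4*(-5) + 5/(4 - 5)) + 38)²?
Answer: 3690241/2500 ≈ 1476.1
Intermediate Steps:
A(N) = (4 + N)/(2*N) (A(N) = (N + (5 - 1*1))/(N + N) = (N + (5 - 1))/((2*N)) = (N + 4)*(1/(2*N)) = (4 + N)*(1/(2*N)) = (4 + N)/(2*N))
(A(4*(-5) + 5/(4 - 5)) + 38)² = ((4 + (4*(-5) + 5/(4 - 5)))/(2*(4*(-5) + 5/(4 - 5))) + 38)² = ((4 + (-20 + 5/(-1)))/(2*(-20 + 5/(-1))) + 38)² = ((4 + (-20 - 1*5))/(2*(-20 - 1*5)) + 38)² = ((4 + (-20 - 5))/(2*(-20 - 5)) + 38)² = ((½)*(4 - 25)/(-25) + 38)² = ((½)*(-1/25)*(-21) + 38)² = (21/50 + 38)² = (1921/50)² = 3690241/2500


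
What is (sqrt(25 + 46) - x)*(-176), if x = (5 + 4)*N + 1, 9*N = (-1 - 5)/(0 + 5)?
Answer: -176/5 - 176*sqrt(71) ≈ -1518.2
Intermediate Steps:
N = -2/15 (N = ((-1 - 5)/(0 + 5))/9 = (-6/5)/9 = (-6*1/5)/9 = (1/9)*(-6/5) = -2/15 ≈ -0.13333)
x = -1/5 (x = (5 + 4)*(-2/15) + 1 = 9*(-2/15) + 1 = -6/5 + 1 = -1/5 ≈ -0.20000)
(sqrt(25 + 46) - x)*(-176) = (sqrt(25 + 46) - 1*(-1/5))*(-176) = (sqrt(71) + 1/5)*(-176) = (1/5 + sqrt(71))*(-176) = -176/5 - 176*sqrt(71)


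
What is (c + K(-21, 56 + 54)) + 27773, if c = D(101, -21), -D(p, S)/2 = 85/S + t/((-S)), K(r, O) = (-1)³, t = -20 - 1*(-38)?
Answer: 583346/21 ≈ 27778.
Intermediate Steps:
t = 18 (t = -20 + 38 = 18)
K(r, O) = -1
D(p, S) = -134/S (D(p, S) = -2*(85/S + 18/((-S))) = -2*(85/S + 18*(-1/S)) = -2*(85/S - 18/S) = -134/S)
c = 134/21 (c = -134/(-21) = -134*(-1/21) = 134/21 ≈ 6.3810)
(c + K(-21, 56 + 54)) + 27773 = (134/21 - 1) + 27773 = 113/21 + 27773 = 583346/21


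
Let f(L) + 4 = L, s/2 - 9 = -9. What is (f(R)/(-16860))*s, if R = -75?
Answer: 0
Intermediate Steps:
s = 0 (s = 18 + 2*(-9) = 18 - 18 = 0)
f(L) = -4 + L
(f(R)/(-16860))*s = ((-4 - 75)/(-16860))*0 = -79*(-1/16860)*0 = (79/16860)*0 = 0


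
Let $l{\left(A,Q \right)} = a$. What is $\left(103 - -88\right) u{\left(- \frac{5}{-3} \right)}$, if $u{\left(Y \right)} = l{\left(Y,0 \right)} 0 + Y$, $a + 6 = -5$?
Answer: $\frac{955}{3} \approx 318.33$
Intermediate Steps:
$a = -11$ ($a = -6 - 5 = -11$)
$l{\left(A,Q \right)} = -11$
$u{\left(Y \right)} = Y$ ($u{\left(Y \right)} = \left(-11\right) 0 + Y = 0 + Y = Y$)
$\left(103 - -88\right) u{\left(- \frac{5}{-3} \right)} = \left(103 - -88\right) \left(- \frac{5}{-3}\right) = \left(103 + 88\right) \left(\left(-5\right) \left(- \frac{1}{3}\right)\right) = 191 \cdot \frac{5}{3} = \frac{955}{3}$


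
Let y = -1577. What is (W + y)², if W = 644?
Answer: 870489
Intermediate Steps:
(W + y)² = (644 - 1577)² = (-933)² = 870489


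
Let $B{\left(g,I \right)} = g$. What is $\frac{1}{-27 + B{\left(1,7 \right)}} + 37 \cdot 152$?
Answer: $\frac{146223}{26} \approx 5624.0$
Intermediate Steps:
$\frac{1}{-27 + B{\left(1,7 \right)}} + 37 \cdot 152 = \frac{1}{-27 + 1} + 37 \cdot 152 = \frac{1}{-26} + 5624 = - \frac{1}{26} + 5624 = \frac{146223}{26}$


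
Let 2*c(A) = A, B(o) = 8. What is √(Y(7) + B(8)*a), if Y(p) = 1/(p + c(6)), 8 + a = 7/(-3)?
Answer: I*√74310/30 ≈ 9.0866*I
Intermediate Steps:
a = -31/3 (a = -8 + 7/(-3) = -8 + 7*(-⅓) = -8 - 7/3 = -31/3 ≈ -10.333)
c(A) = A/2
Y(p) = 1/(3 + p) (Y(p) = 1/(p + (½)*6) = 1/(p + 3) = 1/(3 + p))
√(Y(7) + B(8)*a) = √(1/(3 + 7) + 8*(-31/3)) = √(1/10 - 248/3) = √(⅒ - 248/3) = √(-2477/30) = I*√74310/30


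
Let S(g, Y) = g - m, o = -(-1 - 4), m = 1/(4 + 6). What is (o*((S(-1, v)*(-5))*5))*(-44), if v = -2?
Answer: -6050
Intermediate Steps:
m = ⅒ (m = 1/10 = ⅒ ≈ 0.10000)
o = 5 (o = -1*(-5) = 5)
S(g, Y) = -⅒ + g (S(g, Y) = g - 1*⅒ = g - ⅒ = -⅒ + g)
(o*((S(-1, v)*(-5))*5))*(-44) = (5*(((-⅒ - 1)*(-5))*5))*(-44) = (5*(-11/10*(-5)*5))*(-44) = (5*((11/2)*5))*(-44) = (5*(55/2))*(-44) = (275/2)*(-44) = -6050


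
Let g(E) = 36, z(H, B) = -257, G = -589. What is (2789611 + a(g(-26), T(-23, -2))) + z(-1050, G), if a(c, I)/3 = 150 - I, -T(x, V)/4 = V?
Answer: 2789780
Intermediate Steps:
T(x, V) = -4*V
a(c, I) = 450 - 3*I (a(c, I) = 3*(150 - I) = 450 - 3*I)
(2789611 + a(g(-26), T(-23, -2))) + z(-1050, G) = (2789611 + (450 - (-12)*(-2))) - 257 = (2789611 + (450 - 3*8)) - 257 = (2789611 + (450 - 24)) - 257 = (2789611 + 426) - 257 = 2790037 - 257 = 2789780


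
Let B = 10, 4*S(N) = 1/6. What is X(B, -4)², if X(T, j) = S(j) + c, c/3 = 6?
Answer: 187489/576 ≈ 325.50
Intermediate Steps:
S(N) = 1/24 (S(N) = (¼)/6 = (¼)*(⅙) = 1/24)
c = 18 (c = 3*6 = 18)
X(T, j) = 433/24 (X(T, j) = 1/24 + 18 = 433/24)
X(B, -4)² = (433/24)² = 187489/576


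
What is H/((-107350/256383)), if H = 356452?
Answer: -45694116558/53675 ≈ -8.5131e+5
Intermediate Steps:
H/((-107350/256383)) = 356452/((-107350/256383)) = 356452/((-107350*1/256383)) = 356452/(-107350/256383) = 356452*(-256383/107350) = -45694116558/53675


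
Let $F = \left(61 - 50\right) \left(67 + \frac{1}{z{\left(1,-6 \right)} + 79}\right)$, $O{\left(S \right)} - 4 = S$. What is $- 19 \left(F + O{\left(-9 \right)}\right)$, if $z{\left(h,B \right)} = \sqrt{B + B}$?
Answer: $\frac{19 \left(- 1464 \sqrt{3} + 57839 i\right)}{- 79 i + 2 \sqrt{3}} \approx -13911.0 + 0.11578 i$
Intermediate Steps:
$z{\left(h,B \right)} = \sqrt{2} \sqrt{B}$ ($z{\left(h,B \right)} = \sqrt{2 B} = \sqrt{2} \sqrt{B}$)
$O{\left(S \right)} = 4 + S$
$F = 737 + \frac{11}{79 + 2 i \sqrt{3}}$ ($F = \left(61 - 50\right) \left(67 + \frac{1}{\sqrt{2} \sqrt{-6} + 79}\right) = 11 \left(67 + \frac{1}{\sqrt{2} i \sqrt{6} + 79}\right) = 11 \left(67 + \frac{1}{2 i \sqrt{3} + 79}\right) = 11 \left(67 + \frac{1}{79 + 2 i \sqrt{3}}\right) = 737 + \frac{11}{79 + 2 i \sqrt{3}} \approx 737.14 - 0.0060939 i$)
$- 19 \left(F + O{\left(-9 \right)}\right) = - 19 \left(\left(\frac{4609330}{6253} - \frac{22 i \sqrt{3}}{6253}\right) + \left(4 - 9\right)\right) = - 19 \left(\left(\frac{4609330}{6253} - \frac{22 i \sqrt{3}}{6253}\right) - 5\right) = - 19 \left(\frac{4578065}{6253} - \frac{22 i \sqrt{3}}{6253}\right) = - \frac{86983235}{6253} + \frac{418 i \sqrt{3}}{6253}$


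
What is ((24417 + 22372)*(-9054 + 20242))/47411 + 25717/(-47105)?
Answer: 24657086245173/2233295155 ≈ 11041.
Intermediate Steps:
((24417 + 22372)*(-9054 + 20242))/47411 + 25717/(-47105) = (46789*11188)*(1/47411) + 25717*(-1/47105) = 523475332*(1/47411) - 25717/47105 = 523475332/47411 - 25717/47105 = 24657086245173/2233295155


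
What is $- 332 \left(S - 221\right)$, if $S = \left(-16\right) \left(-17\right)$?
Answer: $-16932$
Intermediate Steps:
$S = 272$
$- 332 \left(S - 221\right) = - 332 \left(272 - 221\right) = \left(-332\right) 51 = -16932$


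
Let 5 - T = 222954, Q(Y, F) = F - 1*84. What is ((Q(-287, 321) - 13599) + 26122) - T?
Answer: 235709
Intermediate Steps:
Q(Y, F) = -84 + F (Q(Y, F) = F - 84 = -84 + F)
T = -222949 (T = 5 - 1*222954 = 5 - 222954 = -222949)
((Q(-287, 321) - 13599) + 26122) - T = (((-84 + 321) - 13599) + 26122) - 1*(-222949) = ((237 - 13599) + 26122) + 222949 = (-13362 + 26122) + 222949 = 12760 + 222949 = 235709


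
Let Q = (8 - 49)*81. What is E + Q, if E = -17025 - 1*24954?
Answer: -45300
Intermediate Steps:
E = -41979 (E = -17025 - 24954 = -41979)
Q = -3321 (Q = -41*81 = -3321)
E + Q = -41979 - 3321 = -45300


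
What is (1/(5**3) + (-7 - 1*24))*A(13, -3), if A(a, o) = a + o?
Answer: -7748/25 ≈ -309.92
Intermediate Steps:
(1/(5**3) + (-7 - 1*24))*A(13, -3) = (1/(5**3) + (-7 - 1*24))*(13 - 3) = (1/125 + (-7 - 24))*10 = (1/125 - 31)*10 = -3874/125*10 = -7748/25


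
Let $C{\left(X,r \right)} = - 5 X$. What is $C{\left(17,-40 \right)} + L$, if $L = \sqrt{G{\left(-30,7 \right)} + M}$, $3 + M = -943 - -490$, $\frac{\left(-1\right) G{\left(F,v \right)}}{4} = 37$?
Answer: $-85 + 2 i \sqrt{151} \approx -85.0 + 24.576 i$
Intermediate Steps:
$G{\left(F,v \right)} = -148$ ($G{\left(F,v \right)} = \left(-4\right) 37 = -148$)
$M = -456$ ($M = -3 - 453 = -456$)
$L = 2 i \sqrt{151}$ ($L = \sqrt{-148 - 456} = \sqrt{-604} = 2 i \sqrt{151} \approx 24.576 i$)
$C{\left(17,-40 \right)} + L = \left(-5\right) 17 + 2 i \sqrt{151} = -85 + 2 i \sqrt{151}$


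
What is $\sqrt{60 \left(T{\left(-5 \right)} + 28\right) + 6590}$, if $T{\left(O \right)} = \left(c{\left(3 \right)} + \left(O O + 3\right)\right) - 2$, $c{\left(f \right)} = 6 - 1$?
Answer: $\sqrt{10130} \approx 100.65$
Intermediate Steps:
$c{\left(f \right)} = 5$
$T{\left(O \right)} = 6 + O^{2}$ ($T{\left(O \right)} = \left(5 + \left(O O + 3\right)\right) - 2 = \left(5 + \left(O^{2} + 3\right)\right) - 2 = \left(5 + \left(3 + O^{2}\right)\right) - 2 = \left(8 + O^{2}\right) - 2 = 6 + O^{2}$)
$\sqrt{60 \left(T{\left(-5 \right)} + 28\right) + 6590} = \sqrt{60 \left(\left(6 + \left(-5\right)^{2}\right) + 28\right) + 6590} = \sqrt{60 \left(\left(6 + 25\right) + 28\right) + 6590} = \sqrt{60 \left(31 + 28\right) + 6590} = \sqrt{60 \cdot 59 + 6590} = \sqrt{3540 + 6590} = \sqrt{10130}$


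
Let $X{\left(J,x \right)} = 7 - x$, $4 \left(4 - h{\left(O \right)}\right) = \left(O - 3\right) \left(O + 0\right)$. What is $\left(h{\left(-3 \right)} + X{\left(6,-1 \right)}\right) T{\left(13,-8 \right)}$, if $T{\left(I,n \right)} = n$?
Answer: $-60$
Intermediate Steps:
$h{\left(O \right)} = 4 - \frac{O \left(-3 + O\right)}{4}$ ($h{\left(O \right)} = 4 - \frac{\left(O - 3\right) \left(O + 0\right)}{4} = 4 - \frac{\left(-3 + O\right) O}{4} = 4 - \frac{O \left(-3 + O\right)}{4}$)
$\left(h{\left(-3 \right)} + X{\left(6,-1 \right)}\right) T{\left(13,-8 \right)} = \left(\left(4 - \frac{\left(-3\right)^{2}}{4} + \frac{3}{4} \left(-3\right)\right) + \left(7 - -1\right)\right) \left(-8\right) = \left(\left(4 - \frac{9}{4} - \frac{9}{4}\right) + \left(7 + 1\right)\right) \left(-8\right) = \left(\left(4 - \frac{9}{4} - \frac{9}{4}\right) + 8\right) \left(-8\right) = \left(- \frac{1}{2} + 8\right) \left(-8\right) = \frac{15}{2} \left(-8\right) = -60$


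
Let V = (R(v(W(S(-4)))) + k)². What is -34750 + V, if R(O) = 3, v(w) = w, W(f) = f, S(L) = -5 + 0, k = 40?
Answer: -32901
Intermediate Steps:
S(L) = -5
V = 1849 (V = (3 + 40)² = 43² = 1849)
-34750 + V = -34750 + 1849 = -32901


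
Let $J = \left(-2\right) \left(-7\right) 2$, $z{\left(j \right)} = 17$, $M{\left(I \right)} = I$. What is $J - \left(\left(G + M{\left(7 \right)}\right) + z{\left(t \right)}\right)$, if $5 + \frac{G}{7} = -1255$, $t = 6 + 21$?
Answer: $8824$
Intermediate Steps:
$t = 27$
$G = -8820$ ($G = -35 + 7 \left(-1255\right) = -35 - 8785 = -8820$)
$J = 28$ ($J = 14 \cdot 2 = 28$)
$J - \left(\left(G + M{\left(7 \right)}\right) + z{\left(t \right)}\right) = 28 - \left(\left(-8820 + 7\right) + 17\right) = 28 - \left(-8813 + 17\right) = 28 - -8796 = 28 + 8796 = 8824$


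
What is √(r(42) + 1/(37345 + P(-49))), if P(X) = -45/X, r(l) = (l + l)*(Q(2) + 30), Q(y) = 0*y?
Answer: √337550677438702/365990 ≈ 50.200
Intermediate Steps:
Q(y) = 0
r(l) = 60*l (r(l) = (l + l)*(0 + 30) = (2*l)*30 = 60*l)
√(r(42) + 1/(37345 + P(-49))) = √(60*42 + 1/(37345 - 45/(-49))) = √(2520 + 1/(37345 - 45*(-1/49))) = √(2520 + 1/(37345 + 45/49)) = √(2520 + 1/(1829950/49)) = √(2520 + 49/1829950) = √(4611474049/1829950) = √337550677438702/365990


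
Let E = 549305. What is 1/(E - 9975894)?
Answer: -1/9426589 ≈ -1.0608e-7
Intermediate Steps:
1/(E - 9975894) = 1/(549305 - 9975894) = 1/(-9426589) = -1/9426589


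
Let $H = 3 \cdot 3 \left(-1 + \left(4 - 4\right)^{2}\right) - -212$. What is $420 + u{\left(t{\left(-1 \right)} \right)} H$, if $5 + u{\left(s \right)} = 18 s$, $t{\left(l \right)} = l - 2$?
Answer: $-11557$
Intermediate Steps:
$t{\left(l \right)} = -2 + l$
$u{\left(s \right)} = -5 + 18 s$
$H = 203$ ($H = 9 \left(-1 + 0^{2}\right) + 212 = 9 \left(-1 + 0\right) + 212 = 9 \left(-1\right) + 212 = -9 + 212 = 203$)
$420 + u{\left(t{\left(-1 \right)} \right)} H = 420 + \left(-5 + 18 \left(-2 - 1\right)\right) 203 = 420 + \left(-5 + 18 \left(-3\right)\right) 203 = 420 + \left(-5 - 54\right) 203 = 420 - 11977 = -11557$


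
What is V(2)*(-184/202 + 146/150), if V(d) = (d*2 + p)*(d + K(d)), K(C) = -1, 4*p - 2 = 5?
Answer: 10879/30300 ≈ 0.35904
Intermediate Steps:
p = 7/4 (p = ½ + (¼)*5 = ½ + 5/4 = 7/4 ≈ 1.7500)
V(d) = (-1 + d)*(7/4 + 2*d) (V(d) = (d*2 + 7/4)*(d - 1) = (2*d + 7/4)*(-1 + d) = (7/4 + 2*d)*(-1 + d) = (-1 + d)*(7/4 + 2*d))
V(2)*(-184/202 + 146/150) = (-7/4 + 2*2² - ¼*2)*(-184/202 + 146/150) = (-7/4 + 2*4 - ½)*(-184*1/202 + 146*(1/150)) = (-7/4 + 8 - ½)*(-92/101 + 73/75) = (23/4)*(473/7575) = 10879/30300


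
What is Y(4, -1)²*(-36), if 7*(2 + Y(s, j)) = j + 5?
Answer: -3600/49 ≈ -73.469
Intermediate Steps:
Y(s, j) = -9/7 + j/7 (Y(s, j) = -2 + (j + 5)/7 = -2 + (5 + j)/7 = -2 + (5/7 + j/7) = -9/7 + j/7)
Y(4, -1)²*(-36) = (-9/7 + (⅐)*(-1))²*(-36) = (-9/7 - ⅐)²*(-36) = (-10/7)²*(-36) = (100/49)*(-36) = -3600/49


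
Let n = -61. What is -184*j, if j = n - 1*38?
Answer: 18216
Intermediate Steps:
j = -99 (j = -61 - 1*38 = -61 - 38 = -99)
-184*j = -184*(-99) = 18216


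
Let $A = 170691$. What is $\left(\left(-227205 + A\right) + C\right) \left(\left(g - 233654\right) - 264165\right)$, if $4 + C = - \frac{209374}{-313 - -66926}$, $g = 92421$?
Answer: $\frac{1526340864817384}{66613} \approx 2.2914 \cdot 10^{10}$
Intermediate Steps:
$C = - \frac{475826}{66613}$ ($C = -4 - \frac{209374}{-313 - -66926} = -4 - \frac{209374}{-313 + 66926} = -4 - \frac{209374}{66613} = - \frac{475826}{66613} \approx -7.1431$)
$\left(\left(-227205 + A\right) + C\right) \left(\left(g - 233654\right) - 264165\right) = \left(\left(-227205 + 170691\right) - \frac{475826}{66613}\right) \left(\left(92421 - 233654\right) - 264165\right) = \left(-56514 - \frac{475826}{66613}\right) \left(\left(92421 - 233654\right) - 264165\right) = - \frac{3765042908 \left(-141233 - 264165\right)}{66613} = \left(- \frac{3765042908}{66613}\right) \left(-405398\right) = \frac{1526340864817384}{66613}$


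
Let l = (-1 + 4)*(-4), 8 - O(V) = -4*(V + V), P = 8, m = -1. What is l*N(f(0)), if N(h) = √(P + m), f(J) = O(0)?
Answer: -12*√7 ≈ -31.749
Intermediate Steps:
O(V) = 8 + 8*V (O(V) = 8 - (-4)*(V + V) = 8 - (-4)*2*V = 8 - (-8)*V = 8 + 8*V)
f(J) = 8 (f(J) = 8 + 8*0 = 8 + 0 = 8)
N(h) = √7 (N(h) = √(8 - 1) = √7)
l = -12 (l = 3*(-4) = -12)
l*N(f(0)) = -12*√7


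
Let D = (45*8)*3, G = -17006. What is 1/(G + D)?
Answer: -1/15926 ≈ -6.2790e-5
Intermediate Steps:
D = 1080 (D = 360*3 = 1080)
1/(G + D) = 1/(-17006 + 1080) = 1/(-15926) = -1/15926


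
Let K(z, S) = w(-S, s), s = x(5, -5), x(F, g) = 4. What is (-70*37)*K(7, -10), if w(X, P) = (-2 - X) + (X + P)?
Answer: -5180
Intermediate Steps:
s = 4
w(X, P) = -2 + P (w(X, P) = (-2 - X) + (P + X) = -2 + P)
K(z, S) = 2 (K(z, S) = -2 + 4 = 2)
(-70*37)*K(7, -10) = -70*37*2 = -2590*2 = -5180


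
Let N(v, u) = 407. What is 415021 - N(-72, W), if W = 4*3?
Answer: 414614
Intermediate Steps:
W = 12
415021 - N(-72, W) = 415021 - 1*407 = 415021 - 407 = 414614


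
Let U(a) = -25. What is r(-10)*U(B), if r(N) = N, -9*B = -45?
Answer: 250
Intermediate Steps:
B = 5 (B = -1/9*(-45) = 5)
r(-10)*U(B) = -10*(-25) = 250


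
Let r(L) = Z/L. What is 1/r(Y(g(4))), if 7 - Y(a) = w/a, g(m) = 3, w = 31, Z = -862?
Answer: 5/1293 ≈ 0.0038670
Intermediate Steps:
Y(a) = 7 - 31/a
r(L) = -862/L
1/r(Y(g(4))) = 1/(-862/(7 - 31/3)) = 1/(-862/(-10/3)) = 1/(-862*(-3/10)) = 1/(1293/5) = 5/1293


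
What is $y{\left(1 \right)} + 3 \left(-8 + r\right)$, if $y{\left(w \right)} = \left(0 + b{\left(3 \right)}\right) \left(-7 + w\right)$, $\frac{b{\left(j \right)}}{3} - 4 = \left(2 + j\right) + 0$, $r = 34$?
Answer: $-84$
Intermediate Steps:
$b{\left(j \right)} = 18 + 3 j$ ($b{\left(j \right)} = 12 + 3 \left(\left(2 + j\right) + 0\right) = 12 + 3 \left(2 + j\right) = 12 + \left(6 + 3 j\right) = 18 + 3 j$)
$y{\left(w \right)} = -189 + 27 w$ ($y{\left(w \right)} = \left(0 + \left(18 + 3 \cdot 3\right)\right) \left(-7 + w\right) = \left(0 + \left(18 + 9\right)\right) \left(-7 + w\right) = \left(0 + 27\right) \left(-7 + w\right) = 27 \left(-7 + w\right) = -189 + 27 w$)
$y{\left(1 \right)} + 3 \left(-8 + r\right) = \left(-189 + 27 \cdot 1\right) + 3 \left(-8 + 34\right) = \left(-189 + 27\right) + 3 \cdot 26 = -162 + 78 = -84$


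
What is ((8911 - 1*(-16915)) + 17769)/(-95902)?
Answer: -43595/95902 ≈ -0.45458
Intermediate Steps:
((8911 - 1*(-16915)) + 17769)/(-95902) = ((8911 + 16915) + 17769)*(-1/95902) = (25826 + 17769)*(-1/95902) = 43595*(-1/95902) = -43595/95902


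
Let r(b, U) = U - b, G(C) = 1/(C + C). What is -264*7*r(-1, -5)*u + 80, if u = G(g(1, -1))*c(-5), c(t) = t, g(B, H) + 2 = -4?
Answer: 3160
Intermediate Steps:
g(B, H) = -6 (g(B, H) = -2 - 4 = -6)
G(C) = 1/(2*C)
u = 5/12 (u = ((1/2)/(-6))*(-5) = ((1/2)*(-1/6))*(-5) = -1/12*(-5) = 5/12 ≈ 0.41667)
-264*7*r(-1, -5)*u + 80 = -264*7*(-5 - 1*(-1))*5/12 + 80 = -264*7*(-5 + 1)*5/12 + 80 = -264*7*(-4)*5/12 + 80 = -(-7392)*5/12 + 80 = -264*(-35/3) + 80 = 3080 + 80 = 3160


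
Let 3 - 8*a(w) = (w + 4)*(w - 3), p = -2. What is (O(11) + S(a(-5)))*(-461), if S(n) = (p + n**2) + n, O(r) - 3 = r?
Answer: -347133/64 ≈ -5424.0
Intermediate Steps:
O(r) = 3 + r
a(w) = 3/8 - (-3 + w)*(4 + w)/8 (a(w) = 3/8 - (w + 4)*(w - 3)/8 = 3/8 - (4 + w)*(-3 + w)/8 = 3/8 - (-3 + w)*(4 + w)/8)
S(n) = -2 + n + n**2 (S(n) = (-2 + n**2) + n = -2 + n + n**2)
(O(11) + S(a(-5)))*(-461) = ((3 + 11) + (-2 + (15/8 - 1/8*(-5) - 1/8*(-5)**2) + (15/8 - 1/8*(-5) - 1/8*(-5)**2)**2))*(-461) = (14 + (-2 + (15/8 + 5/8 - 1/8*25) + (15/8 + 5/8 - 1/8*25)**2))*(-461) = (14 + (-2 + (15/8 + 5/8 - 25/8) + (15/8 + 5/8 - 25/8)**2))*(-461) = (14 + (-2 - 5/8 + (-5/8)**2))*(-461) = (14 + (-2 - 5/8 + 25/64))*(-461) = (14 - 143/64)*(-461) = (753/64)*(-461) = -347133/64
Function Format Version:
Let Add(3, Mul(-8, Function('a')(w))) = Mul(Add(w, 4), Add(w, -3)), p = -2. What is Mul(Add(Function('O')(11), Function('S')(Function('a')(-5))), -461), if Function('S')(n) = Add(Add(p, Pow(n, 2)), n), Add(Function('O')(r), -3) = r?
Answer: Rational(-347133, 64) ≈ -5424.0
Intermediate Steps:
Function('O')(r) = Add(3, r)
Function('a')(w) = Add(Rational(3, 8), Mul(Rational(-1, 8), Add(-3, w), Add(4, w))) (Function('a')(w) = Add(Rational(3, 8), Mul(Rational(-1, 8), Mul(Add(w, 4), Add(w, -3)))) = Add(Rational(3, 8), Mul(Rational(-1, 8), Mul(Add(4, w), Add(-3, w)))) = Add(Rational(3, 8), Mul(Rational(-1, 8), Mul(Add(-3, w), Add(4, w)))) = Add(Rational(3, 8), Mul(Rational(-1, 8), Add(-3, w), Add(4, w))))
Function('S')(n) = Add(-2, n, Pow(n, 2)) (Function('S')(n) = Add(Add(-2, Pow(n, 2)), n) = Add(-2, n, Pow(n, 2)))
Mul(Add(Function('O')(11), Function('S')(Function('a')(-5))), -461) = Mul(Add(Add(3, 11), Add(-2, Add(Rational(15, 8), Mul(Rational(-1, 8), -5), Mul(Rational(-1, 8), Pow(-5, 2))), Pow(Add(Rational(15, 8), Mul(Rational(-1, 8), -5), Mul(Rational(-1, 8), Pow(-5, 2))), 2))), -461) = Mul(Add(14, Add(-2, Add(Rational(15, 8), Rational(5, 8), Mul(Rational(-1, 8), 25)), Pow(Add(Rational(15, 8), Rational(5, 8), Mul(Rational(-1, 8), 25)), 2))), -461) = Mul(Add(14, Add(-2, Add(Rational(15, 8), Rational(5, 8), Rational(-25, 8)), Pow(Add(Rational(15, 8), Rational(5, 8), Rational(-25, 8)), 2))), -461) = Mul(Add(14, Add(-2, Rational(-5, 8), Pow(Rational(-5, 8), 2))), -461) = Mul(Add(14, Add(-2, Rational(-5, 8), Rational(25, 64))), -461) = Mul(Add(14, Rational(-143, 64)), -461) = Mul(Rational(753, 64), -461) = Rational(-347133, 64)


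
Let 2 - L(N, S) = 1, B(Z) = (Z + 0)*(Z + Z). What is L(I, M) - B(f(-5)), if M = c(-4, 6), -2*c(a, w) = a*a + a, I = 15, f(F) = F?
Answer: -49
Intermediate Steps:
c(a, w) = -a/2 - a²/2 (c(a, w) = -(a*a + a)/2 = -(a² + a)/2 = -(a + a²)/2 = -a/2 - a²/2)
M = -6 (M = -½*(-4)*(1 - 4) = -½*(-4)*(-3) = -6)
B(Z) = 2*Z² (B(Z) = Z*(2*Z) = 2*Z²)
L(N, S) = 1 (L(N, S) = 2 - 1*1 = 2 - 1 = 1)
L(I, M) - B(f(-5)) = 1 - 2*(-5)² = 1 - 2*25 = 1 - 1*50 = 1 - 50 = -49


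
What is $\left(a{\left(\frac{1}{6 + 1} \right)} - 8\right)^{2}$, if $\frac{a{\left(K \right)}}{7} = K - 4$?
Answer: $1225$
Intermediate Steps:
$a{\left(K \right)} = -28 + 7 K$ ($a{\left(K \right)} = 7 \left(K - 4\right) = 7 \left(-4 + K\right) = -28 + 7 K$)
$\left(a{\left(\frac{1}{6 + 1} \right)} - 8\right)^{2} = \left(\left(-28 + \frac{7}{6 + 1}\right) - 8\right)^{2} = \left(\left(-28 + \frac{7}{7}\right) - 8\right)^{2} = \left(\left(-28 + 7 \cdot \frac{1}{7}\right) - 8\right)^{2} = \left(\left(-28 + 1\right) - 8\right)^{2} = \left(-27 - 8\right)^{2} = \left(-35\right)^{2} = 1225$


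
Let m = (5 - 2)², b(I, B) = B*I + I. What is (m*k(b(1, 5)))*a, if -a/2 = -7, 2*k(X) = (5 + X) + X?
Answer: 1071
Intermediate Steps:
b(I, B) = I + B*I
k(X) = 5/2 + X (k(X) = ((5 + X) + X)/2 = (5 + 2*X)/2 = 5/2 + X)
m = 9 (m = 3² = 9)
a = 14 (a = -2*(-7) = 14)
(m*k(b(1, 5)))*a = (9*(5/2 + 1*(1 + 5)))*14 = (9*(5/2 + 1*6))*14 = (9*(5/2 + 6))*14 = (9*(17/2))*14 = (153/2)*14 = 1071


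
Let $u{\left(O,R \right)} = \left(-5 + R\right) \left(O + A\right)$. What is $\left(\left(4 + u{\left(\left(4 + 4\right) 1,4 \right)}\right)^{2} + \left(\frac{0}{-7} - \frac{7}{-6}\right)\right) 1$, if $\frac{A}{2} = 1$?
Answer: $\frac{223}{6} \approx 37.167$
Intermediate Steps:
$A = 2$ ($A = 2 \cdot 1 = 2$)
$u{\left(O,R \right)} = \left(-5 + R\right) \left(2 + O\right)$ ($u{\left(O,R \right)} = \left(-5 + R\right) \left(O + 2\right) = \left(-5 + R\right) \left(2 + O\right)$)
$\left(\left(4 + u{\left(\left(4 + 4\right) 1,4 \right)}\right)^{2} + \left(\frac{0}{-7} - \frac{7}{-6}\right)\right) 1 = \left(\left(4 + \left(-10 - 5 \left(4 + 4\right) 1 + 2 \cdot 4 + \left(4 + 4\right) 1 \cdot 4\right)\right)^{2} + \left(\frac{0}{-7} - \frac{7}{-6}\right)\right) 1 = \left(\left(4 + \left(-10 - 5 \cdot 8 \cdot 1 + 8 + 8 \cdot 1 \cdot 4\right)\right)^{2} + \left(0 \left(- \frac{1}{7}\right) - - \frac{7}{6}\right)\right) 1 = \left(\left(4 + \left(-10 - 40 + 8 + 8 \cdot 4\right)\right)^{2} + \left(0 + \frac{7}{6}\right)\right) 1 = \left(\left(4 + \left(-10 - 40 + 8 + 32\right)\right)^{2} + \frac{7}{6}\right) 1 = \left(\left(4 - 10\right)^{2} + \frac{7}{6}\right) 1 = \left(\left(-6\right)^{2} + \frac{7}{6}\right) 1 = \left(36 + \frac{7}{6}\right) 1 = \frac{223}{6} \cdot 1 = \frac{223}{6}$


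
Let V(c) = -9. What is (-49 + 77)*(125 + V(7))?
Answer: 3248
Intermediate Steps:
(-49 + 77)*(125 + V(7)) = (-49 + 77)*(125 - 9) = 28*116 = 3248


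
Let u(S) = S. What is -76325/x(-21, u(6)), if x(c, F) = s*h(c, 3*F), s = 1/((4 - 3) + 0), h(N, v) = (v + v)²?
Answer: -76325/1296 ≈ -58.893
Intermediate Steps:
h(N, v) = 4*v² (h(N, v) = (2*v)² = 4*v²)
s = 1 (s = 1/(1 + 0) = 1/1 = 1)
x(c, F) = 36*F² (x(c, F) = 1*(4*(3*F)²) = 1*(4*(9*F²)) = 1*(36*F²) = 36*F²)
-76325/x(-21, u(6)) = -76325/(36*6²) = -76325/(36*36) = -76325/1296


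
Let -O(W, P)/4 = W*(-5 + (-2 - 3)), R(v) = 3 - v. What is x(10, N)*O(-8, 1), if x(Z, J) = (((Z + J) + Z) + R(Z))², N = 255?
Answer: -22983680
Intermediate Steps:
x(Z, J) = (3 + J + Z)² (x(Z, J) = (((Z + J) + Z) + (3 - Z))² = (((J + Z) + Z) + (3 - Z))² = ((J + 2*Z) + (3 - Z))² = (3 + J + Z)²)
O(W, P) = 40*W (O(W, P) = -4*W*(-5 + (-2 - 3)) = -4*W*(-5 - 5) = -4*W*(-10) = -(-40)*W = 40*W)
x(10, N)*O(-8, 1) = (3 + 255 + 10)²*(40*(-8)) = 268²*(-320) = 71824*(-320) = -22983680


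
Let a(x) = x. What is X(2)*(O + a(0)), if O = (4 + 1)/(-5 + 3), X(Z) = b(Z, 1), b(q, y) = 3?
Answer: -15/2 ≈ -7.5000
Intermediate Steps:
X(Z) = 3
O = -5/2 (O = 5/(-2) = 5*(-½) = -5/2 ≈ -2.5000)
X(2)*(O + a(0)) = 3*(-5/2 + 0) = 3*(-5/2) = -15/2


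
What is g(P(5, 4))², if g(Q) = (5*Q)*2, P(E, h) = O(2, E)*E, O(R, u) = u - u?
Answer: 0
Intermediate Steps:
O(R, u) = 0
P(E, h) = 0 (P(E, h) = 0*E = 0)
g(Q) = 10*Q
g(P(5, 4))² = (10*0)² = 0² = 0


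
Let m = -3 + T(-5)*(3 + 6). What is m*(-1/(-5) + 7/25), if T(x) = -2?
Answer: -252/25 ≈ -10.080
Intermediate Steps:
m = -21 (m = -3 - 2*(3 + 6) = -3 - 2*9 = -3 - 18 = -21)
m*(-1/(-5) + 7/25) = -21*(-1/(-5) + 7/25) = -21*(-1*(-⅕) + 7*(1/25)) = -21*(⅕ + 7/25) = -21*12/25 = -252/25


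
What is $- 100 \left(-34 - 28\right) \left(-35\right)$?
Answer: $-217000$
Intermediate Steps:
$- 100 \left(-34 - 28\right) \left(-35\right) = \left(-100\right) \left(-62\right) \left(-35\right) = 6200 \left(-35\right) = -217000$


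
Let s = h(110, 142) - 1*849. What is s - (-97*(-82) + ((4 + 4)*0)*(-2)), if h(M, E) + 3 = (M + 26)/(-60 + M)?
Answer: -220082/25 ≈ -8803.3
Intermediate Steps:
h(M, E) = -3 + (26 + M)/(-60 + M) (h(M, E) = -3 + (M + 26)/(-60 + M) = -3 + (26 + M)/(-60 + M))
s = -21232/25 (s = 2*(103 - 1*110)/(-60 + 110) - 1*849 = 2*(103 - 110)/50 - 849 = 2*(1/50)*(-7) - 849 = -7/25 - 849 = -21232/25 ≈ -849.28)
s - (-97*(-82) + ((4 + 4)*0)*(-2)) = -21232/25 - (-97*(-82) + ((4 + 4)*0)*(-2)) = -21232/25 - (7954 + (8*0)*(-2)) = -21232/25 - (7954 + 0*(-2)) = -21232/25 - (7954 + 0) = -21232/25 - 1*7954 = -21232/25 - 7954 = -220082/25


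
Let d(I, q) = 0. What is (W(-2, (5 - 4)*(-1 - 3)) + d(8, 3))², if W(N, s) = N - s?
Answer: 4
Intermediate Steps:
(W(-2, (5 - 4)*(-1 - 3)) + d(8, 3))² = ((-2 - (5 - 4)*(-1 - 3)) + 0)² = ((-2 - (-4)) + 0)² = ((-2 - 1*(-4)) + 0)² = ((-2 + 4) + 0)² = (2 + 0)² = 2² = 4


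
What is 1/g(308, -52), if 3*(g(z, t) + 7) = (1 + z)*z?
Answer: 1/31717 ≈ 3.1529e-5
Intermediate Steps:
g(z, t) = -7 + z*(1 + z)/3 (g(z, t) = -7 + ((1 + z)*z)/3 = -7 + (z*(1 + z))/3 = -7 + z*(1 + z)/3)
1/g(308, -52) = 1/(-7 + (⅓)*308 + (⅓)*308²) = 1/(-7 + 308/3 + (⅓)*94864) = 1/(-7 + 308/3 + 94864/3) = 1/31717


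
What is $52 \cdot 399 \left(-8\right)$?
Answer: $-165984$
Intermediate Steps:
$52 \cdot 399 \left(-8\right) = 52 \left(-3192\right) = -165984$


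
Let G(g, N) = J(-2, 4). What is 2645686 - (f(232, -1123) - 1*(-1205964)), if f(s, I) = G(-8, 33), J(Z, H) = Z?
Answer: 1439724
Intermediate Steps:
G(g, N) = -2
f(s, I) = -2
2645686 - (f(232, -1123) - 1*(-1205964)) = 2645686 - (-2 - 1*(-1205964)) = 2645686 - (-2 + 1205964) = 2645686 - 1*1205962 = 2645686 - 1205962 = 1439724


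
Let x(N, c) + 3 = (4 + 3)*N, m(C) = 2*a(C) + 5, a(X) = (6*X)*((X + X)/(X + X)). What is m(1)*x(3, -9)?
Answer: 306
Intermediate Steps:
a(X) = 6*X (a(X) = (6*X)*((2*X)/((2*X))) = (6*X)*((2*X)*(1/(2*X))) = (6*X)*1 = 6*X)
m(C) = 5 + 12*C (m(C) = 2*(6*C) + 5 = 12*C + 5 = 5 + 12*C)
x(N, c) = -3 + 7*N (x(N, c) = -3 + (4 + 3)*N = -3 + 7*N)
m(1)*x(3, -9) = (5 + 12*1)*(-3 + 7*3) = (5 + 12)*(-3 + 21) = 17*18 = 306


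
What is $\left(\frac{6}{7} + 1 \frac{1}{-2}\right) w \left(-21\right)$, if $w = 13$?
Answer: $- \frac{195}{2} \approx -97.5$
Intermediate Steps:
$\left(\frac{6}{7} + 1 \frac{1}{-2}\right) w \left(-21\right) = \left(\frac{6}{7} + 1 \frac{1}{-2}\right) 13 \left(-21\right) = \left(6 \cdot \frac{1}{7} + 1 \left(- \frac{1}{2}\right)\right) 13 \left(-21\right) = \left(\frac{6}{7} - \frac{1}{2}\right) 13 \left(-21\right) = \frac{5}{14} \cdot 13 \left(-21\right) = \frac{65}{14} \left(-21\right) = - \frac{195}{2}$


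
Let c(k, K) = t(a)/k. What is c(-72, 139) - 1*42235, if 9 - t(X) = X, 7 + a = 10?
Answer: -506821/12 ≈ -42235.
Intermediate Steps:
a = 3 (a = -7 + 10 = 3)
t(X) = 9 - X
c(k, K) = 6/k (c(k, K) = (9 - 1*3)/k = (9 - 3)/k = 6/k)
c(-72, 139) - 1*42235 = 6/(-72) - 1*42235 = 6*(-1/72) - 42235 = -1/12 - 42235 = -506821/12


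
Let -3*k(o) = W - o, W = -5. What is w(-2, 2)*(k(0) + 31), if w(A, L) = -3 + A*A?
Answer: 98/3 ≈ 32.667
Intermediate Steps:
w(A, L) = -3 + A²
k(o) = 5/3 + o/3 (k(o) = -(-5 - o)/3 = 5/3 + o/3)
w(-2, 2)*(k(0) + 31) = (-3 + (-2)²)*((5/3 + (⅓)*0) + 31) = (-3 + 4)*((5/3 + 0) + 31) = 1*(5/3 + 31) = 1*(98/3) = 98/3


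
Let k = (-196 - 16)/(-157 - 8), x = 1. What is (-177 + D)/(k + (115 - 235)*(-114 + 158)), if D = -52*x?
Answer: 37785/870988 ≈ 0.043382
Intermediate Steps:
k = 212/165 (k = -212/(-165) = -212*(-1/165) = 212/165 ≈ 1.2848)
D = -52 (D = -52*1 = -52)
(-177 + D)/(k + (115 - 235)*(-114 + 158)) = (-177 - 52)/(212/165 + (115 - 235)*(-114 + 158)) = -229/(212/165 - 120*44) = -229/(212/165 - 5280) = -229/(-870988/165) = -229*(-165/870988) = 37785/870988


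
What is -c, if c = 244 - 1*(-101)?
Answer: -345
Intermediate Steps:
c = 345 (c = 244 + 101 = 345)
-c = -1*345 = -345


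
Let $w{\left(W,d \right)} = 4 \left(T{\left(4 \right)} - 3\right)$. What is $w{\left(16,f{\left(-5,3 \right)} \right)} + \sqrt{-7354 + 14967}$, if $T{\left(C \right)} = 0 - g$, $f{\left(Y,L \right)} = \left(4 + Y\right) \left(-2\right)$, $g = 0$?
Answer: $-12 + \sqrt{7613} \approx 75.253$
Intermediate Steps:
$f{\left(Y,L \right)} = -8 - 2 Y$
$T{\left(C \right)} = 0$ ($T{\left(C \right)} = 0 - 0 = 0 + 0 = 0$)
$w{\left(W,d \right)} = -12$ ($w{\left(W,d \right)} = 4 \left(0 - 3\right) = 4 \left(-3\right) = -12$)
$w{\left(16,f{\left(-5,3 \right)} \right)} + \sqrt{-7354 + 14967} = -12 + \sqrt{-7354 + 14967} = -12 + \sqrt{7613}$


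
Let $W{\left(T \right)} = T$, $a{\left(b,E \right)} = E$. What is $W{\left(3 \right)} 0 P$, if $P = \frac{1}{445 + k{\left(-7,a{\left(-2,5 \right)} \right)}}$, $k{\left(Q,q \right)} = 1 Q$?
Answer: $0$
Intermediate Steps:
$k{\left(Q,q \right)} = Q$
$P = \frac{1}{438}$ ($P = \frac{1}{445 - 7} = \frac{1}{438} \approx 0.0022831$)
$W{\left(3 \right)} 0 P = 3 \cdot 0 \cdot \frac{1}{438} = 0 \cdot \frac{1}{438} = 0$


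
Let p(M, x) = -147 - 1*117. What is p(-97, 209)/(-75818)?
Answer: 132/37909 ≈ 0.0034820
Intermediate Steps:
p(M, x) = -264 (p(M, x) = -147 - 117 = -264)
p(-97, 209)/(-75818) = -264/(-75818) = -264*(-1/75818) = 132/37909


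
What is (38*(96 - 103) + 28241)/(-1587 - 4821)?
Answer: -9325/2136 ≈ -4.3656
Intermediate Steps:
(38*(96 - 103) + 28241)/(-1587 - 4821) = (38*(-7) + 28241)/(-6408) = (-266 + 28241)*(-1/6408) = 27975*(-1/6408) = -9325/2136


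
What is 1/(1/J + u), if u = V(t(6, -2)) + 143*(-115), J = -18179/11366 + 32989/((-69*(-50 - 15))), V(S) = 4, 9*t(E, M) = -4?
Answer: -293420159/4824069857609 ≈ -6.0824e-5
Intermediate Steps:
t(E, M) = -4/9 (t(E, M) = (1/9)*(-4) = -4/9)
J = 293420159/50976510 (J = -18179*1/11366 + 32989/((-69*(-65))) = -18179/11366 + 32989/4485 = 293420159/50976510 ≈ 5.7560)
u = -16441 (u = 4 + 143*(-115) = 4 - 16445 = -16441)
1/(1/J + u) = 1/(1/(293420159/50976510) - 16441) = 1/(50976510/293420159 - 16441) = 1/(-4824069857609/293420159) = -293420159/4824069857609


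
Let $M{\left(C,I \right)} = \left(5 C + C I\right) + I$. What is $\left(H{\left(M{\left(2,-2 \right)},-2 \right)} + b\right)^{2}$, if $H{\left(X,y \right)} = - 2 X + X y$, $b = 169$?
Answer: $23409$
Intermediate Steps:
$M{\left(C,I \right)} = I + 5 C + C I$
$\left(H{\left(M{\left(2,-2 \right)},-2 \right)} + b\right)^{2} = \left(\left(-2 + 5 \cdot 2 + 2 \left(-2\right)\right) \left(-2 - 2\right) + 169\right)^{2} = \left(\left(-2 + 10 - 4\right) \left(-4\right) + 169\right)^{2} = \left(4 \left(-4\right) + 169\right)^{2} = \left(-16 + 169\right)^{2} = 153^{2} = 23409$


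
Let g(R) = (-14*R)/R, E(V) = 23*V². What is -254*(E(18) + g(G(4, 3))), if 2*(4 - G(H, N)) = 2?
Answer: -1889252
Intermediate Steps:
G(H, N) = 3 (G(H, N) = 4 - ½*2 = 4 - 1 = 3)
g(R) = -14
-254*(E(18) + g(G(4, 3))) = -254*(23*18² - 14) = -254*(23*324 - 14) = -254*(7452 - 14) = -254*7438 = -1889252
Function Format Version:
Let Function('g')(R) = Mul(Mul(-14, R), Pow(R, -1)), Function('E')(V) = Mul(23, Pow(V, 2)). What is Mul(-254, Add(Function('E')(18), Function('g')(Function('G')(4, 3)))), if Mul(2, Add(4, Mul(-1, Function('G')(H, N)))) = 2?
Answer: -1889252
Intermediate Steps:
Function('G')(H, N) = 3 (Function('G')(H, N) = Add(4, Mul(Rational(-1, 2), 2)) = Add(4, -1) = 3)
Function('g')(R) = -14
Mul(-254, Add(Function('E')(18), Function('g')(Function('G')(4, 3)))) = Mul(-254, Add(Mul(23, Pow(18, 2)), -14)) = Mul(-254, Add(Mul(23, 324), -14)) = Mul(-254, Add(7452, -14)) = Mul(-254, 7438) = -1889252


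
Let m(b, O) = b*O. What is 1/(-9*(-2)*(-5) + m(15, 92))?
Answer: 1/1290 ≈ 0.00077519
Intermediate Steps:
m(b, O) = O*b
1/(-9*(-2)*(-5) + m(15, 92)) = 1/(-9*(-2)*(-5) + 92*15) = 1/(18*(-5) + 1380) = 1/(-90 + 1380) = 1/1290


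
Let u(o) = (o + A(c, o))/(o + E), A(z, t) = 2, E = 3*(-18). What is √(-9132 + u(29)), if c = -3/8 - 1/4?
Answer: I*√228331/5 ≈ 95.568*I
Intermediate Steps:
E = -54
c = -5/8 (c = -3*⅛ - 1*¼ = -3/8 - ¼ = -5/8 ≈ -0.62500)
u(o) = (2 + o)/(-54 + o) (u(o) = (o + 2)/(o - 54) = (2 + o)/(-54 + o))
√(-9132 + u(29)) = √(-9132 + (2 + 29)/(-54 + 29)) = √(-9132 + 31/(-25)) = √(-9132 - 1/25*31) = √(-9132 - 31/25) = √(-228331/25) = I*√228331/5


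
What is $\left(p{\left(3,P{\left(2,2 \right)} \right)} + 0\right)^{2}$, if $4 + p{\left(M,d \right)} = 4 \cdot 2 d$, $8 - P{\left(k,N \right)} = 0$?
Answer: $3600$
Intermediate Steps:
$P{\left(k,N \right)} = 8$ ($P{\left(k,N \right)} = 8 - 0 = 8 + 0 = 8$)
$p{\left(M,d \right)} = -4 + 8 d$ ($p{\left(M,d \right)} = -4 + 4 \cdot 2 d = -4 + 8 d$)
$\left(p{\left(3,P{\left(2,2 \right)} \right)} + 0\right)^{2} = \left(\left(-4 + 8 \cdot 8\right) + 0\right)^{2} = \left(\left(-4 + 64\right) + 0\right)^{2} = \left(60 + 0\right)^{2} = 60^{2} = 3600$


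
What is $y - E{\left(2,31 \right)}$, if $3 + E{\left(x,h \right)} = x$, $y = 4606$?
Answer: $4607$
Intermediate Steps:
$E{\left(x,h \right)} = -3 + x$
$y - E{\left(2,31 \right)} = 4606 - \left(-3 + 2\right) = 4606 - -1 = 4606 + 1 = 4607$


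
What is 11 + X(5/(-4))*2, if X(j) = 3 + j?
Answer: 29/2 ≈ 14.500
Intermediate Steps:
11 + X(5/(-4))*2 = 11 + (3 + 5/(-4))*2 = 11 + (3 + 5*(-¼))*2 = 11 + (3 - 5/4)*2 = 11 + (7/4)*2 = 11 + 7/2 = 29/2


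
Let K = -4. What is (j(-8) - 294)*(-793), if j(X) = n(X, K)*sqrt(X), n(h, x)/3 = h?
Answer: 233142 + 38064*I*sqrt(2) ≈ 2.3314e+5 + 53831.0*I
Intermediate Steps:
n(h, x) = 3*h
j(X) = 3*X**(3/2) (j(X) = (3*X)*sqrt(X) = 3*X**(3/2))
(j(-8) - 294)*(-793) = (3*(-8)**(3/2) - 294)*(-793) = (3*(-16*I*sqrt(2)) - 294)*(-793) = (-48*I*sqrt(2) - 294)*(-793) = (-294 - 48*I*sqrt(2))*(-793) = 233142 + 38064*I*sqrt(2)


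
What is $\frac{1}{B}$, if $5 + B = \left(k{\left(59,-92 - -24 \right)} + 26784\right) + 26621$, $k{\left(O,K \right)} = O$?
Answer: $\frac{1}{53459} \approx 1.8706 \cdot 10^{-5}$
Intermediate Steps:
$B = 53459$ ($B = -5 + \left(\left(59 + 26784\right) + 26621\right) = -5 + \left(26843 + 26621\right) = -5 + 53464 = 53459$)
$\frac{1}{B} = \frac{1}{53459}$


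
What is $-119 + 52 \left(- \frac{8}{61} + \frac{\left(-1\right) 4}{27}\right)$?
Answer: $- \frac{219913}{1647} \approx -133.52$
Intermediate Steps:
$-119 + 52 \left(- \frac{8}{61} + \frac{\left(-1\right) 4}{27}\right) = -119 + 52 \left(\left(-8\right) \frac{1}{61} - \frac{4}{27}\right) = -119 + 52 \left(- \frac{8}{61} - \frac{4}{27}\right) = -119 + 52 \left(- \frac{460}{1647}\right) = -119 - \frac{23920}{1647} = - \frac{219913}{1647}$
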